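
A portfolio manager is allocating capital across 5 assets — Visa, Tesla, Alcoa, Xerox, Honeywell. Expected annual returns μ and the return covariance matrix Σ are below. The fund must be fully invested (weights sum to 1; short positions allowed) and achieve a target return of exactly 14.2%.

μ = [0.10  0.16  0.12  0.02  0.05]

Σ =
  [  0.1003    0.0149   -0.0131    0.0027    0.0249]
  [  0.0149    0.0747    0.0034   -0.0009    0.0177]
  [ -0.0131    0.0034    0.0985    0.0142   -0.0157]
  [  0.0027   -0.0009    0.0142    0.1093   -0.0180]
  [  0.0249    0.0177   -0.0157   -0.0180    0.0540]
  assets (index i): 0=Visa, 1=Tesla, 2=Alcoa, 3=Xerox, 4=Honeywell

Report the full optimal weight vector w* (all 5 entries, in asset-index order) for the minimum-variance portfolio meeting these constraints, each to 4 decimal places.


g=Σ⁻¹μ = [0.8049  1.8385  1.3088  0.0666  0.3549]
h=Σ⁻¹𝟙 = [4.9996  6.9371  12.3748  10.9651  21.1923]
a=μᵀg=0.550788  b=𝟙ᵀg=4.373780  c=𝟙ᵀh=56.468781  D=ac−b²=11.972372
λ₁=(c·0.142−b)/D = (56.468781·0.142−4.373780)/11.972372 = 0.304433
λ₂=(a−b·0.142)/D = (0.550788−4.373780·0.142)/11.972372 = -0.005871
w* = 0.304433·g + -0.005871·h:
  w_0 = 0.304433·0.8049 + -0.005871·4.9996 = 0.2157  (Visa)
  w_1 = 0.304433·1.8385 + -0.005871·6.9371 = 0.5190  (Tesla)
  w_2 = 0.304433·1.3088 + -0.005871·12.3748 = 0.3258  (Alcoa)
  w_3 = 0.304433·0.0666 + -0.005871·10.9651 = -0.0441  (Xerox)
  w_4 = 0.304433·0.3549 + -0.005871·21.1923 = -0.0164  (Honeywell)
Σw_i=1.0000  μᵀw=0.1420
σ²=wᵀΣw=λ₁·μ_p+λ₂ = 0.304433·0.142 + -0.005871 = 0.037359 ≈ 0.0374

0.2157  0.5190  0.3258  -0.0441  -0.0164


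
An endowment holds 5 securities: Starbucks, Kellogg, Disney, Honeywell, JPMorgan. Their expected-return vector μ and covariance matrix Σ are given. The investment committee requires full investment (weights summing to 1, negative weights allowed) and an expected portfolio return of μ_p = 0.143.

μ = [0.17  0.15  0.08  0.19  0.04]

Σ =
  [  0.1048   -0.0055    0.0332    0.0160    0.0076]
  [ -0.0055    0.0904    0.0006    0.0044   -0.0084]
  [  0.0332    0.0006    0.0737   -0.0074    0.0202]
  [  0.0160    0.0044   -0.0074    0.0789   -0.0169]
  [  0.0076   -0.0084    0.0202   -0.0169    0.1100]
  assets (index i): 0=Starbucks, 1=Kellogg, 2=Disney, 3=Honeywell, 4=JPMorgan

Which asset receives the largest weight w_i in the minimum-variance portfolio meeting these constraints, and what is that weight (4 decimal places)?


p=Σ⁻¹μ = [1.1174  1.6725  0.6194  2.2859  0.6516]
q=Σ⁻¹𝟙 = [3.9305  11.4615  10.4081  14.3537  9.9885]
a=μᵀp=0.950771  b=𝟙ᵀp=6.346807  c=𝟙ᵀq=50.142380  D=ac−b²=7.391961
λ₁=(c·0.143−b)/D = (50.142380·0.143−6.346807)/7.391961 = 0.111412
λ₂=(a−b·0.143)/D = (0.950771−6.346807·0.143)/7.391961 = 0.005841
w* = 0.111412·p + 0.005841·q:
  w_0 = 0.111412·1.1174 + 0.005841·3.9305 = 0.1475  (Starbucks)
  w_1 = 0.111412·1.6725 + 0.005841·11.4615 = 0.2533  (Kellogg)
  w_2 = 0.111412·0.6194 + 0.005841·10.4081 = 0.1298  (Disney)
  w_3 = 0.111412·2.2859 + 0.005841·14.3537 = 0.3385  (Honeywell)
  w_4 = 0.111412·0.6516 + 0.005841·9.9885 = 0.1309  (JPMorgan)
Σw_i=1.0000  μᵀw=0.1430
σ²=wᵀΣw=λ₁·μ_p+λ₂ = 0.111412·0.143 + 0.005841 = 0.021773 ≈ 0.0218

Honeywell (0.3385)


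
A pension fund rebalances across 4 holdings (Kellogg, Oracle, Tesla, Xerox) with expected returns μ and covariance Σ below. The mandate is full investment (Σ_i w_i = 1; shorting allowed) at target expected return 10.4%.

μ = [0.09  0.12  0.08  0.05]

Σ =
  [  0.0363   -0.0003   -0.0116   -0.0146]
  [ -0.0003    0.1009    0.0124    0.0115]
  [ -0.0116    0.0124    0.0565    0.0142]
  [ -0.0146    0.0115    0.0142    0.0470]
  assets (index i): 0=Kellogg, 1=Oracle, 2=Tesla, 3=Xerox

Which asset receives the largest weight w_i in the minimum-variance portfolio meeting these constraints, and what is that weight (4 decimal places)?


g=Σ⁻¹μ = [3.5976  0.8334  1.5958  1.4953]
h=Σ⁻¹𝟙 = [45.0542  4.4864  18.8034  28.4934]
a=μᵀg=0.626230  b=𝟙ᵀg=7.522193  c=𝟙ᵀh=96.837450  D=ac−b²=4.059134
λ₁=(c·0.104−b)/D = (96.837450·0.104−7.522193)/4.059134 = 0.627942
λ₂=(a−b·0.104)/D = (0.626230−7.522193·0.104)/4.059134 = -0.038451
w* = 0.627942·g + -0.038451·h:
  w_0 = 0.627942·3.5976 + -0.038451·45.0542 = 0.5267  (Kellogg)
  w_1 = 0.627942·0.8334 + -0.038451·4.4864 = 0.3508  (Oracle)
  w_2 = 0.627942·1.5958 + -0.038451·18.8034 = 0.2791  (Tesla)
  w_3 = 0.627942·1.4953 + -0.038451·28.4934 = -0.1566  (Xerox)
Σw_i=1.0000  μᵀw=0.1040
σ²=wᵀΣw=λ₁·μ_p+λ₂ = 0.627942·0.104 + -0.038451 = 0.026855 ≈ 0.0269

Kellogg (0.5267)


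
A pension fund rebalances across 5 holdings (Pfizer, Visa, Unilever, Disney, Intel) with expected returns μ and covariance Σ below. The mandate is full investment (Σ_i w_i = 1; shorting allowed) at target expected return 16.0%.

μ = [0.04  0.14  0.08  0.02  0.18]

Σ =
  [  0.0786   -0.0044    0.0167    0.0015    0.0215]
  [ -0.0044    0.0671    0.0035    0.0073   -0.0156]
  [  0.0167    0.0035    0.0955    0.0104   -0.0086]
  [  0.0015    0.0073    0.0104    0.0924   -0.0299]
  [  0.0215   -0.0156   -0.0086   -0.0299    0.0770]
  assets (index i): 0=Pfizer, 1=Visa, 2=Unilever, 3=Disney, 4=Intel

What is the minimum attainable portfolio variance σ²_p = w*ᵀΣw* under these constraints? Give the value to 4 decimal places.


0.0244

p=Σ⁻¹μ = [-0.5561  2.7105  1.0426  1.0477  3.5654]
q=Σ⁻¹𝟙 = [5.4326  18.2601  9.1688  15.4400  22.1891]
a=μᵀp=1.103355  b=𝟙ᵀp=7.810058  c=𝟙ᵀq=70.490505  D=ac−b²=16.779049
λ₁=(c·0.160−b)/D = (70.490505·0.160−7.810058)/16.779049 = 0.206712
λ₂=(a−b·0.160)/D = (1.103355−7.810058·0.160)/16.779049 = -0.008716
w* = 0.206712·p + -0.008716·q:
  w_0 = 0.206712·-0.5561 + -0.008716·5.4326 = -0.1623  (Pfizer)
  w_1 = 0.206712·2.7105 + -0.008716·18.2601 = 0.4011  (Visa)
  w_2 = 0.206712·1.0426 + -0.008716·9.1688 = 0.1356  (Unilever)
  w_3 = 0.206712·1.0477 + -0.008716·15.4400 = 0.0820  (Disney)
  w_4 = 0.206712·3.5654 + -0.008716·22.1891 = 0.5436  (Intel)
Σw_i=1.0000  μᵀw=0.1600
σ²=wᵀΣw=λ₁·μ_p+λ₂ = 0.206712·0.160 + -0.008716 = 0.024357 ≈ 0.0244


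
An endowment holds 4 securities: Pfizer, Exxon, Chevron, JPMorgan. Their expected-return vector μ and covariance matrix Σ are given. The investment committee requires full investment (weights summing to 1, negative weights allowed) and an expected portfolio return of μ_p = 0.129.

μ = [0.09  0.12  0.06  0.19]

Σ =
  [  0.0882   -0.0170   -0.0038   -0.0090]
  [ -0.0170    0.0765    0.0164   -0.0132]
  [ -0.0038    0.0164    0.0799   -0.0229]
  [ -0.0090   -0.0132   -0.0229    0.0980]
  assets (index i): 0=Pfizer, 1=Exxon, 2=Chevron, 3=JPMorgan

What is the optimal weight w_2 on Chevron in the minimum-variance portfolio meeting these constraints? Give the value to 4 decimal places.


0.1439

u=Σ⁻¹μ = [1.7604  2.1723  1.1518  2.6622]
v=Σ⁻¹𝟙 = [16.9777  16.6655  14.9162  17.4935]
a=μᵀu=0.994025  b=𝟙ᵀu=7.746596  c=𝟙ᵀv=66.052936  D=ac−b²=5.648530
λ₁=(c·0.129−b)/D = (66.052936·0.129−7.746596)/5.648530 = 0.137068
λ₂=(a−b·0.129)/D = (0.994025−7.746596·0.129)/5.648530 = -0.000936
w* = 0.137068·u + -0.000936·v:
  w_0 = 0.137068·1.7604 + -0.000936·16.9777 = 0.2254  (Pfizer)
  w_1 = 0.137068·2.1723 + -0.000936·16.6655 = 0.2822  (Exxon)
  w_2 = 0.137068·1.1518 + -0.000936·14.9162 = 0.1439  (Chevron)
  w_3 = 0.137068·2.6622 + -0.000936·17.4935 = 0.3485  (JPMorgan)
Σw_i=1.0000  μᵀw=0.1290
σ²=wᵀΣw=λ₁·μ_p+λ₂ = 0.137068·0.129 + -0.000936 = 0.016746 ≈ 0.0167


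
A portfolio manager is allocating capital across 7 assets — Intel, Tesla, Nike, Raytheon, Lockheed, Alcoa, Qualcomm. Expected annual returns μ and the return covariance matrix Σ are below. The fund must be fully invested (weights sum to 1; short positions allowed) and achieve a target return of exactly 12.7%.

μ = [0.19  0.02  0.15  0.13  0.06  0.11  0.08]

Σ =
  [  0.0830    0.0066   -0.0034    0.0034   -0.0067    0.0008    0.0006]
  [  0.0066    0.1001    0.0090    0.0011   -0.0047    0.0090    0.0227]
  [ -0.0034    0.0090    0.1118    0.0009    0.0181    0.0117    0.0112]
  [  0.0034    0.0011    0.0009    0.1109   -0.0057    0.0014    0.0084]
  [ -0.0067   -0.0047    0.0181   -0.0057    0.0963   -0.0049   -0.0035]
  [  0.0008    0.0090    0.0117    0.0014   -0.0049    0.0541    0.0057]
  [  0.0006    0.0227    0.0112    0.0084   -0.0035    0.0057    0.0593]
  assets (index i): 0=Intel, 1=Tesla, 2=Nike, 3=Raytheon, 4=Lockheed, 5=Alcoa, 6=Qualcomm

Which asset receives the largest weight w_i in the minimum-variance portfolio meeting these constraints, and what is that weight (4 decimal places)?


x=Σ⁻¹μ = [2.3588  -0.4143  1.0267  1.0354  0.7628  1.7804  1.0171]
y=Σ⁻¹𝟙 = [12.2338  5.1320  3.9052  8.0825  12.4960  16.2563  12.0676]
a=μᵀx=1.051478  b=𝟙ᵀx=7.566915  c=𝟙ᵀy=70.173277  D=ac−b²=16.527458
λ₁=(c·0.127−b)/D = (70.173277·0.127−7.566915)/16.527458 = 0.081385
λ₂=(a−b·0.127)/D = (1.051478−7.566915·0.127)/16.527458 = 0.005475
w* = 0.081385·x + 0.005475·y:
  w_0 = 0.081385·2.3588 + 0.005475·12.2338 = 0.2589  (Intel)
  w_1 = 0.081385·-0.4143 + 0.005475·5.1320 = -0.0056  (Tesla)
  w_2 = 0.081385·1.0267 + 0.005475·3.9052 = 0.1049  (Nike)
  w_3 = 0.081385·1.0354 + 0.005475·8.0825 = 0.1285  (Raytheon)
  w_4 = 0.081385·0.7628 + 0.005475·12.4960 = 0.1305  (Lockheed)
  w_5 = 0.081385·1.7804 + 0.005475·16.2563 = 0.2339  (Alcoa)
  w_6 = 0.081385·1.0171 + 0.005475·12.0676 = 0.1488  (Qualcomm)
Σw_i=1.0000  μᵀw=0.1270
σ²=wᵀΣw=λ₁·μ_p+λ₂ = 0.081385·0.127 + 0.005475 = 0.015810 ≈ 0.0158

Intel (0.2589)


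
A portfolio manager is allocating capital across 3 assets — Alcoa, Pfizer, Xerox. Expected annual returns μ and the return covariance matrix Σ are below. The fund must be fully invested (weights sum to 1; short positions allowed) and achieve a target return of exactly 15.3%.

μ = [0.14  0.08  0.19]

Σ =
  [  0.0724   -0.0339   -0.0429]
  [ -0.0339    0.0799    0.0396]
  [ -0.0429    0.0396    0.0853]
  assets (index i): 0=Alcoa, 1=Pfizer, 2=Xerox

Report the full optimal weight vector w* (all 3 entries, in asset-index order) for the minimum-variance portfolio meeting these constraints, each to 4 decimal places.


u=Σ⁻¹μ = [4.9048  0.9816  4.2385]
v=Σ⁻¹𝟙 = [34.1002  16.4610  21.2315]
a=μᵀu=1.570517  b=𝟙ᵀu=10.124895  c=𝟙ᵀv=71.792704  D=ac−b²=10.238181
λ₁=(c·0.153−b)/D = (71.792704·0.153−10.124895)/10.238181 = 0.083940
λ₂=(a−b·0.153)/D = (1.570517−10.124895·0.153)/10.238181 = 0.002091
w* = 0.083940·u + 0.002091·v:
  w_0 = 0.083940·4.9048 + 0.002091·34.1002 = 0.4830  (Alcoa)
  w_1 = 0.083940·0.9816 + 0.002091·16.4610 = 0.1168  (Pfizer)
  w_2 = 0.083940·4.2385 + 0.002091·21.2315 = 0.4002  (Xerox)
Σw_i=1.0000  μᵀw=0.1530
σ²=wᵀΣw=λ₁·μ_p+λ₂ = 0.083940·0.153 + 0.002091 = 0.014934 ≈ 0.0149

0.4830  0.1168  0.4002


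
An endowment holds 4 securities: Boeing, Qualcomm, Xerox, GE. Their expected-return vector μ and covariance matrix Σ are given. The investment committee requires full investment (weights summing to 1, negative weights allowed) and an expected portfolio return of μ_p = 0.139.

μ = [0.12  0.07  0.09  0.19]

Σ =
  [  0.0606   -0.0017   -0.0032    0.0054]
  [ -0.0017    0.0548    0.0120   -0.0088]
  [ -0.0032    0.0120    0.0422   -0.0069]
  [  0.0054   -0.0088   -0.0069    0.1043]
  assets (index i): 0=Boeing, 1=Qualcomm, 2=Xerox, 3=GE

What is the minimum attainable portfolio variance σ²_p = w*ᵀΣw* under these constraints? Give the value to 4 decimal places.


p=Σ⁻¹μ = [1.9573  1.1562  2.2742  1.9683]
q=Σ⁻¹𝟙 = [17.1000  15.7209  22.4051  11.5110]
a=μᵀp=0.894471  b=𝟙ᵀp=7.356020  c=𝟙ᵀq=66.737064  D=ac−b²=5.583330
λ₁=(c·0.139−b)/D = (66.737064·0.139−7.356020)/5.583330 = 0.343958
λ₂=(a−b·0.139)/D = (0.894471−7.356020·0.139)/5.583330 = -0.022928
w* = 0.343958·p + -0.022928·q:
  w_0 = 0.343958·1.9573 + -0.022928·17.1000 = 0.2812  (Boeing)
  w_1 = 0.343958·1.1562 + -0.022928·15.7209 = 0.0372  (Qualcomm)
  w_2 = 0.343958·2.2742 + -0.022928·22.4051 = 0.2685  (Xerox)
  w_3 = 0.343958·1.9683 + -0.022928·11.5110 = 0.4131  (GE)
Σw_i=1.0000  μᵀw=0.1390
σ²=wᵀΣw=λ₁·μ_p+λ₂ = 0.343958·0.139 + -0.022928 = 0.024882 ≈ 0.0249

0.0249


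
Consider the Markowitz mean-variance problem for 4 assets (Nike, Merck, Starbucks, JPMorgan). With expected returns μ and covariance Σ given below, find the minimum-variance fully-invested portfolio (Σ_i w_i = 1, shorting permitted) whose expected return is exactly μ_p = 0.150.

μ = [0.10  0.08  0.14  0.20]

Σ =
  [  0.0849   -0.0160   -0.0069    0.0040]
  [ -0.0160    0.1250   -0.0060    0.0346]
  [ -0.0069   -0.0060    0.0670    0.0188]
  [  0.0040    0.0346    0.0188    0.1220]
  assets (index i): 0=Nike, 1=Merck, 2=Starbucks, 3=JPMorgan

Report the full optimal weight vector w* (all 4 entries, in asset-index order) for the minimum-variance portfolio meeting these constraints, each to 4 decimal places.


0.2246  0.0330  0.3931  0.3494

g=Σ⁻¹μ = [1.3996  0.6045  1.9742  1.1178]
h=Σ⁻¹𝟙 = [14.9322  10.0864  16.7299  2.2685]
a=μᵀg=0.688259  b=𝟙ᵀg=5.096024  c=𝟙ᵀh=44.017057  D=ac−b²=4.325693
λ₁=(c·0.150−b)/D = (44.017057·0.150−5.096024)/4.325693 = 0.348276
λ₂=(a−b·0.150)/D = (0.688259−5.096024·0.150)/4.325693 = -0.017603
w* = 0.348276·g + -0.017603·h:
  w_0 = 0.348276·1.3996 + -0.017603·14.9322 = 0.2246  (Nike)
  w_1 = 0.348276·0.6045 + -0.017603·10.0864 = 0.0330  (Merck)
  w_2 = 0.348276·1.9742 + -0.017603·16.7299 = 0.3931  (Starbucks)
  w_3 = 0.348276·1.1178 + -0.017603·2.2685 = 0.3494  (JPMorgan)
Σw_i=1.0000  μᵀw=0.1500
σ²=wᵀΣw=λ₁·μ_p+λ₂ = 0.348276·0.150 + -0.017603 = 0.034639 ≈ 0.0346


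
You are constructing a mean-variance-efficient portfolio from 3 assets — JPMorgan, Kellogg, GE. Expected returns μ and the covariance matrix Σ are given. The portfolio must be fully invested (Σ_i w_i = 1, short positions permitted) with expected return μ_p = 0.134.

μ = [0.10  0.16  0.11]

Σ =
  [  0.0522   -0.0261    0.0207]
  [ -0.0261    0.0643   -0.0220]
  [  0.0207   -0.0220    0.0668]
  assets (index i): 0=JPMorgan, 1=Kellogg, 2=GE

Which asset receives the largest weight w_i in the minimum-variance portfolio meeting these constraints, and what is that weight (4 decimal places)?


g=Σ⁻¹μ = [3.3674  4.5774  2.1107]
h=Σ⁻¹𝟙 = [29.0155  33.1058  16.8819]
a=μᵀg=1.301298  b=𝟙ᵀg=10.055484  c=𝟙ᵀh=79.003154  D=ac−b²=1.693885
λ₁=(c·0.134−b)/D = (79.003154·0.134−10.055484)/1.693885 = 0.313445
λ₂=(a−b·0.134)/D = (1.301298−10.055484·0.134)/1.693885 = -0.027237
w* = 0.313445·g + -0.027237·h:
  w_0 = 0.313445·3.3674 + -0.027237·29.0155 = 0.2652  (JPMorgan)
  w_1 = 0.313445·4.5774 + -0.027237·33.1058 = 0.5330  (Kellogg)
  w_2 = 0.313445·2.1107 + -0.027237·16.8819 = 0.2018  (GE)
Σw_i=1.0000  μᵀw=0.1340
σ²=wᵀΣw=λ₁·μ_p+λ₂ = 0.313445·0.134 + -0.027237 = 0.014764 ≈ 0.0148

Kellogg (0.5330)


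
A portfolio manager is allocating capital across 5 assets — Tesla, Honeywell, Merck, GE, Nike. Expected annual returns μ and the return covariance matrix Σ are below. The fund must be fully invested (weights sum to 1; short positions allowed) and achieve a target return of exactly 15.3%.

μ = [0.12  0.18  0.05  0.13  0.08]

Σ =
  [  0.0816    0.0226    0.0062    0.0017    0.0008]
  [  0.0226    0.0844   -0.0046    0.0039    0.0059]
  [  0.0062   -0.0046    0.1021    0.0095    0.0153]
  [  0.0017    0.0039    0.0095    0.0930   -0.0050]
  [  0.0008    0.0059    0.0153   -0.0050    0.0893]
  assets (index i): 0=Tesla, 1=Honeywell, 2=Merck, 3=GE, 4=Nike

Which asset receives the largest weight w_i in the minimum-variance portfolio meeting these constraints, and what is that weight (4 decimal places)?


x=Σ⁻¹μ = [0.9204  1.7843  0.2718  1.3213  0.7971]
y=Σ⁻¹𝟙 = [8.9960  8.6809  7.2287  10.0162  9.8664]
a=μᵀx=0.680749  b=𝟙ᵀx=5.094937  c=𝟙ᵀy=44.788192  D=ac−b²=4.531142
λ₁=(c·0.153−b)/D = (44.788192·0.153−5.094937)/4.531142 = 0.387906
λ₂=(a−b·0.153)/D = (0.680749−5.094937·0.153)/4.531142 = -0.021799
w* = 0.387906·x + -0.021799·y:
  w_0 = 0.387906·0.9204 + -0.021799·8.9960 = 0.1609  (Tesla)
  w_1 = 0.387906·1.7843 + -0.021799·8.6809 = 0.5029  (Honeywell)
  w_2 = 0.387906·0.2718 + -0.021799·7.2287 = -0.0521  (Merck)
  w_3 = 0.387906·1.3213 + -0.021799·10.0162 = 0.2942  (GE)
  w_4 = 0.387906·0.7971 + -0.021799·9.8664 = 0.0941  (Nike)
Σw_i=1.0000  μᵀw=0.1530
σ²=wᵀΣw=λ₁·μ_p+λ₂ = 0.387906·0.153 + -0.021799 = 0.037550 ≈ 0.0376

Honeywell (0.5029)


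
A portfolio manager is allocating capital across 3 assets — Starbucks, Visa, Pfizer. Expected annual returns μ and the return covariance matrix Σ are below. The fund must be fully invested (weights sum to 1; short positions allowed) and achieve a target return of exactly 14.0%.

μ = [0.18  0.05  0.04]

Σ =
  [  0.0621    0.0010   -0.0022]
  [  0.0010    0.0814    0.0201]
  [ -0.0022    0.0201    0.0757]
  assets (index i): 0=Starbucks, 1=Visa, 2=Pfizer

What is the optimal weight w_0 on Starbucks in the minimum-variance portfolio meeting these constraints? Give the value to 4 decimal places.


0.7043

g=Σ⁻¹μ = [2.9086  0.4571  0.4916]
h=Σ⁻¹𝟙 = [16.3502  9.3157  11.2117]
a=μᵀg=0.566068  b=𝟙ᵀg=3.857295  c=𝟙ᵀh=36.877602  D=ac−b²=5.996496
λ₁=(c·0.140−b)/D = (36.877602·0.140−3.857295)/5.996496 = 0.217722
λ₂=(a−b·0.140)/D = (0.566068−3.857295·0.140)/5.996496 = 0.004344
w* = 0.217722·g + 0.004344·h:
  w_0 = 0.217722·2.9086 + 0.004344·16.3502 = 0.7043  (Starbucks)
  w_1 = 0.217722·0.4571 + 0.004344·9.3157 = 0.1400  (Visa)
  w_2 = 0.217722·0.4916 + 0.004344·11.2117 = 0.1557  (Pfizer)
Σw_i=1.0000  μᵀw=0.1400
σ²=wᵀΣw=λ₁·μ_p+λ₂ = 0.217722·0.140 + 0.004344 = 0.034825 ≈ 0.0348


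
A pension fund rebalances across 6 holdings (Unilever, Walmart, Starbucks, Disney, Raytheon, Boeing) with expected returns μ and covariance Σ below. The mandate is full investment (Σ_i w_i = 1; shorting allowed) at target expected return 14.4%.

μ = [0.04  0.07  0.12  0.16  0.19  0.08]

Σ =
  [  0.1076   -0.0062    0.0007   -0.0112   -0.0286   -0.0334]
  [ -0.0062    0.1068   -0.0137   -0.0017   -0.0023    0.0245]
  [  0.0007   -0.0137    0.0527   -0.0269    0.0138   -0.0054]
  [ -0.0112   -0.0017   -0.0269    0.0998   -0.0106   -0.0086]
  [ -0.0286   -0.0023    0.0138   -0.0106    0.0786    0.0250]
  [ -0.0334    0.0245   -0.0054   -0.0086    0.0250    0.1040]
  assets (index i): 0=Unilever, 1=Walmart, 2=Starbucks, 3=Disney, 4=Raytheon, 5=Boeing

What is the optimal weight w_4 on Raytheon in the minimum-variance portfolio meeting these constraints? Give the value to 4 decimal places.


0.3062

g=Σ⁻¹μ = [1.6957  1.1144  3.5479  3.1187  2.5875  0.8714]
h=Σ⁻¹𝟙 = [20.0880  12.1745  31.7436  23.6580  13.7091  13.5078]
a=μᵀg=1.631904  b=𝟙ᵀg=12.935606  c=𝟙ᵀh=114.881068  D=ac−b²=20.144986
λ₁=(c·0.144−b)/D = (114.881068·0.144−12.935606)/20.144986 = 0.179065
λ₂=(a−b·0.144)/D = (1.631904−12.935606·0.144)/20.144986 = -0.011458
w* = 0.179065·g + -0.011458·h:
  w_0 = 0.179065·1.6957 + -0.011458·20.0880 = 0.0735  (Unilever)
  w_1 = 0.179065·1.1144 + -0.011458·12.1745 = 0.0601  (Walmart)
  w_2 = 0.179065·3.5479 + -0.011458·31.7436 = 0.2716  (Starbucks)
  w_3 = 0.179065·3.1187 + -0.011458·23.6580 = 0.2874  (Disney)
  w_4 = 0.179065·2.5875 + -0.011458·13.7091 = 0.3062  (Raytheon)
  w_5 = 0.179065·0.8714 + -0.011458·13.5078 = 0.0013  (Boeing)
Σw_i=1.0000  μᵀw=0.1440
σ²=wᵀΣw=λ₁·μ_p+λ₂ = 0.179065·0.144 + -0.011458 = 0.014327 ≈ 0.0143


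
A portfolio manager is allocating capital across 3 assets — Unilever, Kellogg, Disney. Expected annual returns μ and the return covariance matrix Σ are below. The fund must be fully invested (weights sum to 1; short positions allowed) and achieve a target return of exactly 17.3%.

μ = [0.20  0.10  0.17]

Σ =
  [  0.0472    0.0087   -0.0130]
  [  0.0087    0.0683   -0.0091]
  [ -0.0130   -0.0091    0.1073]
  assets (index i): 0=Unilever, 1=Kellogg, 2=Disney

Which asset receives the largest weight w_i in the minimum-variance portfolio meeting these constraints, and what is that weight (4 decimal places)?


x=Σ⁻¹μ = [4.6398  1.1724  2.2459]
y=Σ⁻¹𝟙 = [22.3163  13.5538  13.1729]
a=μᵀx=1.426993  b=𝟙ᵀx=8.058029  c=𝟙ᵀy=49.042957  D=ac−b²=5.052143
λ₁=(c·0.173−b)/D = (49.042957·0.173−8.058029)/5.052143 = 0.084400
λ₂=(a−b·0.173)/D = (1.426993−8.058029·0.173)/5.052143 = 0.006523
w* = 0.084400·x + 0.006523·y:
  w_0 = 0.084400·4.6398 + 0.006523·22.3163 = 0.5372  (Unilever)
  w_1 = 0.084400·1.1724 + 0.006523·13.5538 = 0.1874  (Kellogg)
  w_2 = 0.084400·2.2459 + 0.006523·13.1729 = 0.2755  (Disney)
Σw_i=1.0000  μᵀw=0.1730
σ²=wᵀΣw=λ₁·μ_p+λ₂ = 0.084400·0.173 + 0.006523 = 0.021124 ≈ 0.0211

Unilever (0.5372)


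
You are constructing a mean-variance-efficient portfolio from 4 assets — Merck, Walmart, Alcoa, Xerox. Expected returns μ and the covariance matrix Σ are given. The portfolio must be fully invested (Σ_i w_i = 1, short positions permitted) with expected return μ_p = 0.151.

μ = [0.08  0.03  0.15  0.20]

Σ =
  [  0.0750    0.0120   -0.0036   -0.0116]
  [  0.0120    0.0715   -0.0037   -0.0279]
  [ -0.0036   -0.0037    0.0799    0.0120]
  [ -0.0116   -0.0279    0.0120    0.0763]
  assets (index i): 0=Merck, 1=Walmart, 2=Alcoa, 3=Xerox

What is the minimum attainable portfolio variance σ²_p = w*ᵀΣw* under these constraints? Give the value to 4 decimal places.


0.0241

g=Σ⁻¹μ = [1.3870  1.4897  1.5380  3.1349]
h=Σ⁻¹𝟙 = [13.8338  20.4054  10.9373  20.9507]
a=μᵀg=1.013336  b=𝟙ᵀg=7.549600  c=𝟙ᵀh=66.127217  D=ac−b²=10.012622
λ₁=(c·0.151−b)/D = (66.127217·0.151−7.549600)/10.012622 = 0.243254
λ₂=(a−b·0.151)/D = (1.013336−7.549600·0.151)/10.012622 = -0.012649
w* = 0.243254·g + -0.012649·h:
  w_0 = 0.243254·1.3870 + -0.012649·13.8338 = 0.1624  (Merck)
  w_1 = 0.243254·1.4897 + -0.012649·20.4054 = 0.1043  (Walmart)
  w_2 = 0.243254·1.5380 + -0.012649·10.9373 = 0.2358  (Alcoa)
  w_3 = 0.243254·3.1349 + -0.012649·20.9507 = 0.4976  (Xerox)
Σw_i=1.0000  μᵀw=0.1510
σ²=wᵀΣw=λ₁·μ_p+λ₂ = 0.243254·0.151 + -0.012649 = 0.024082 ≈ 0.0241


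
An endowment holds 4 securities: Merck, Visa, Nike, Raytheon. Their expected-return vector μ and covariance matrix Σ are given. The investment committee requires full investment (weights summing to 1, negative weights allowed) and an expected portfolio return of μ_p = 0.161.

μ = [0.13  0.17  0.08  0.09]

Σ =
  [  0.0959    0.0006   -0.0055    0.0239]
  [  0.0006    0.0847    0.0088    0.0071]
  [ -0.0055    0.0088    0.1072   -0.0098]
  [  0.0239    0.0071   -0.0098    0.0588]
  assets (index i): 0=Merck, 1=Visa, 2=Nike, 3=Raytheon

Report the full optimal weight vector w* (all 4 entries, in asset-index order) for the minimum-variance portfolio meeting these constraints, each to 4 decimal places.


0.3719  0.7006  -0.0073  -0.0653

g=Σ⁻¹μ = [1.1458  1.8408  0.7423  0.9663]
h=Σ⁻¹𝟙 = [7.3183  9.4646  10.2616  14.5996]
a=μᵀg=0.608250  b=𝟙ᵀg=4.695252  c=𝟙ᵀh=41.644079  D=ac−b²=3.284612
λ₁=(c·0.161−b)/D = (41.644079·0.161−4.695252)/3.284612 = 0.611775
λ₂=(a−b·0.161)/D = (0.608250−4.695252·0.161)/3.284612 = -0.044963
w* = 0.611775·g + -0.044963·h:
  w_0 = 0.611775·1.1458 + -0.044963·7.3183 = 0.3719  (Merck)
  w_1 = 0.611775·1.8408 + -0.044963·9.4646 = 0.7006  (Visa)
  w_2 = 0.611775·0.7423 + -0.044963·10.2616 = -0.0073  (Nike)
  w_3 = 0.611775·0.9663 + -0.044963·14.5996 = -0.0653  (Raytheon)
Σw_i=1.0000  μᵀw=0.1610
σ²=wᵀΣw=λ₁·μ_p+λ₂ = 0.611775·0.161 + -0.044963 = 0.053533 ≈ 0.0535


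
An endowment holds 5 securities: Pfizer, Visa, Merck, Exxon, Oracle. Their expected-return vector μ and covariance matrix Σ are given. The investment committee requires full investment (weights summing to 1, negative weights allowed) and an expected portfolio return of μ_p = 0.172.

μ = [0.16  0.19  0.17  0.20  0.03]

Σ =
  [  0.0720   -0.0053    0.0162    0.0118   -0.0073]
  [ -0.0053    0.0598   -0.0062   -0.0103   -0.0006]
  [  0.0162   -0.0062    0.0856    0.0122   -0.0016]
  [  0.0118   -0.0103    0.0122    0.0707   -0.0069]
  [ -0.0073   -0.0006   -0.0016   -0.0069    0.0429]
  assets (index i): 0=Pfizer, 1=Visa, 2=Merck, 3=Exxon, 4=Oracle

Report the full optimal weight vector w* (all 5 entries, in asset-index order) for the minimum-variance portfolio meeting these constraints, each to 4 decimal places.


x=Σ⁻¹μ = [1.8459  4.0327  1.5311  3.0012  1.6096]
y=Σ⁻¹𝟙 = [13.7622  21.9670  8.8809  16.3374  28.9180]
a=μᵀx=1.970358  b=𝟙ᵀx=12.020440  c=𝟙ᵀy=89.865394  D=ac−b²=32.575973
λ₁=(c·0.172−b)/D = (89.865394·0.172−12.020440)/32.575973 = 0.105489
λ₂=(a−b·0.172)/D = (1.970358−12.020440·0.172)/32.575973 = -0.002983
w* = 0.105489·x + -0.002983·y:
  w_0 = 0.105489·1.8459 + -0.002983·13.7622 = 0.1537  (Pfizer)
  w_1 = 0.105489·4.0327 + -0.002983·21.9670 = 0.3599  (Visa)
  w_2 = 0.105489·1.5311 + -0.002983·8.8809 = 0.1350  (Merck)
  w_3 = 0.105489·3.0012 + -0.002983·16.3374 = 0.2679  (Exxon)
  w_4 = 0.105489·1.6096 + -0.002983·28.9180 = 0.0835  (Oracle)
Σw_i=1.0000  μᵀw=0.1720
σ²=wᵀΣw=λ₁·μ_p+λ₂ = 0.105489·0.172 + -0.002983 = 0.015162 ≈ 0.0152

0.1537  0.3599  0.1350  0.2679  0.0835


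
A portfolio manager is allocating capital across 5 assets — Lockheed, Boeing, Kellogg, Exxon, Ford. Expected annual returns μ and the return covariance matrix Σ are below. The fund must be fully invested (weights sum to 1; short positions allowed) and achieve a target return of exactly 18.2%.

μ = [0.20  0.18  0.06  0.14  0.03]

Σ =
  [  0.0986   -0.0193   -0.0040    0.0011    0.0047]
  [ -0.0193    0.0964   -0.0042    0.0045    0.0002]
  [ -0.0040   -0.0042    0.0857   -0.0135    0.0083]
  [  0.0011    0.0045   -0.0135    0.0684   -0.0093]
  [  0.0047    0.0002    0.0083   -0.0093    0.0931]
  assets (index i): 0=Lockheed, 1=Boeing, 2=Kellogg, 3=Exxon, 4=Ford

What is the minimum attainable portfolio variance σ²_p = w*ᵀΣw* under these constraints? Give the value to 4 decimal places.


x=Σ⁻¹μ = [2.4949  2.3202  1.2386  2.1385  0.2945]
y=Σ⁻¹𝟙 = [12.5117  12.6593  14.6724  17.9180  10.5641]
a=μᵀx=1.299173  b=𝟙ᵀx=8.486807  c=𝟙ᵀy=68.325585  D=ac−b²=16.740877
λ₁=(c·0.182−b)/D = (68.325585·0.182−8.486807)/16.740877 = 0.235857
λ₂=(a−b·0.182)/D = (1.299173−8.486807·0.182)/16.740877 = -0.014660
w* = 0.235857·x + -0.014660·y:
  w_0 = 0.235857·2.4949 + -0.014660·12.5117 = 0.4050  (Lockheed)
  w_1 = 0.235857·2.3202 + -0.014660·12.6593 = 0.3617  (Boeing)
  w_2 = 0.235857·1.2386 + -0.014660·14.6724 = 0.0770  (Kellogg)
  w_3 = 0.235857·2.1385 + -0.014660·17.9180 = 0.2417  (Exxon)
  w_4 = 0.235857·0.2945 + -0.014660·10.5641 = -0.0854  (Ford)
Σw_i=1.0000  μᵀw=0.1820
σ²=wᵀΣw=λ₁·μ_p+λ₂ = 0.235857·0.182 + -0.014660 = 0.028266 ≈ 0.0283

0.0283


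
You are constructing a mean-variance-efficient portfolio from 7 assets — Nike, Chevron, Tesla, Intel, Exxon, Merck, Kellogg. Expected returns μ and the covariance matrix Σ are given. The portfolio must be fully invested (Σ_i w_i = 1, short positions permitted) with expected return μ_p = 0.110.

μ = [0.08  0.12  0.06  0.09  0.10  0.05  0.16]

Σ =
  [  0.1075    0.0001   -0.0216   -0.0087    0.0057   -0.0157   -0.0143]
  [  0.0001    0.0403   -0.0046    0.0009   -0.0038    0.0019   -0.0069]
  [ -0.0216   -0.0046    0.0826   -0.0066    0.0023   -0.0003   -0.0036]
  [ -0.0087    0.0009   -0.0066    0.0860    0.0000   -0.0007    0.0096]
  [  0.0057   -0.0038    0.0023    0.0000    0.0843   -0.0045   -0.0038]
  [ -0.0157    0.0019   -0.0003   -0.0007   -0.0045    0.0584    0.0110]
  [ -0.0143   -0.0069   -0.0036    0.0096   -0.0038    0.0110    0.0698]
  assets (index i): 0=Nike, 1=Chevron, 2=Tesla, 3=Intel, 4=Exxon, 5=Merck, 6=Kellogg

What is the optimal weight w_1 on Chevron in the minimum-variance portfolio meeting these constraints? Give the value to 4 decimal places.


0.2989

p=Σ⁻¹μ = [1.5372  3.7121  1.5018  0.9630  1.3775  0.7318  2.8788]
q=Σ⁻¹𝟙 = [18.8893  30.2507  20.2546  12.9034  13.2334  19.0729  18.1716]
a=μᵀp=1.380156  b=𝟙ᵀp=12.702245  c=𝟙ᵀq=132.775872  D=ac−b²=21.904430
λ₁=(c·0.110−b)/D = (132.775872·0.110−12.702245)/21.904430 = 0.086882
λ₂=(a−b·0.110)/D = (1.380156−12.702245·0.110)/21.904430 = -0.000780
w* = 0.086882·p + -0.000780·q:
  w_0 = 0.086882·1.5372 + -0.000780·18.8893 = 0.1188  (Nike)
  w_1 = 0.086882·3.7121 + -0.000780·30.2507 = 0.2989  (Chevron)
  w_2 = 0.086882·1.5018 + -0.000780·20.2546 = 0.1147  (Tesla)
  w_3 = 0.086882·0.9630 + -0.000780·12.9034 = 0.0736  (Intel)
  w_4 = 0.086882·1.3775 + -0.000780·13.2334 = 0.1094  (Exxon)
  w_5 = 0.086882·0.7318 + -0.000780·19.0729 = 0.0487  (Merck)
  w_6 = 0.086882·2.8788 + -0.000780·18.1716 = 0.2359  (Kellogg)
Σw_i=1.0000  μᵀw=0.1100
σ²=wᵀΣw=λ₁·μ_p+λ₂ = 0.086882·0.110 + -0.000780 = 0.008777 ≈ 0.0088


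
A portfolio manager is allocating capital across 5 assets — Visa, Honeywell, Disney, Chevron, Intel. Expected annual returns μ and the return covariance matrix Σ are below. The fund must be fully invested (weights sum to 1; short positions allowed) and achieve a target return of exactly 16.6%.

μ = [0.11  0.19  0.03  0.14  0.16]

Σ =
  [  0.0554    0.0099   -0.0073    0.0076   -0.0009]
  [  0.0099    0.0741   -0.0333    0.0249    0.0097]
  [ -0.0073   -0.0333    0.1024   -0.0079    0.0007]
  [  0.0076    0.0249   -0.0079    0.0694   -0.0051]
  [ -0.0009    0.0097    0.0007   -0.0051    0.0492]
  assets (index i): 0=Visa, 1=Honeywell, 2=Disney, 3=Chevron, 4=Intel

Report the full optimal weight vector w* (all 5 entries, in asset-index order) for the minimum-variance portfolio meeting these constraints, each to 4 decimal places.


0.0884  0.3123  -0.0349  0.1741  0.4600

g=Σ⁻¹μ = [1.6305  1.9623  1.1414  1.4875  3.0329]
h=Σ⁻¹𝟙 = [16.7154  11.8728  15.5743  11.5072  19.2614]
a=μᵀg=1.279953  b=𝟙ᵀg=9.254598  c=𝟙ᵀh=74.931185  D=ac−b²=10.260800
λ₁=(c·0.166−b)/D = (74.931185·0.166−9.254598)/10.260800 = 0.310305
λ₂=(a−b·0.166)/D = (1.279953−9.254598·0.166)/10.260800 = -0.024980
w* = 0.310305·g + -0.024980·h:
  w_0 = 0.310305·1.6305 + -0.024980·16.7154 = 0.0884  (Visa)
  w_1 = 0.310305·1.9623 + -0.024980·11.8728 = 0.3123  (Honeywell)
  w_2 = 0.310305·1.1414 + -0.024980·15.5743 = -0.0349  (Disney)
  w_3 = 0.310305·1.4875 + -0.024980·11.5072 = 0.1741  (Chevron)
  w_4 = 0.310305·3.0329 + -0.024980·19.2614 = 0.4600  (Intel)
Σw_i=1.0000  μᵀw=0.1660
σ²=wᵀΣw=λ₁·μ_p+λ₂ = 0.310305·0.166 + -0.024980 = 0.026531 ≈ 0.0265


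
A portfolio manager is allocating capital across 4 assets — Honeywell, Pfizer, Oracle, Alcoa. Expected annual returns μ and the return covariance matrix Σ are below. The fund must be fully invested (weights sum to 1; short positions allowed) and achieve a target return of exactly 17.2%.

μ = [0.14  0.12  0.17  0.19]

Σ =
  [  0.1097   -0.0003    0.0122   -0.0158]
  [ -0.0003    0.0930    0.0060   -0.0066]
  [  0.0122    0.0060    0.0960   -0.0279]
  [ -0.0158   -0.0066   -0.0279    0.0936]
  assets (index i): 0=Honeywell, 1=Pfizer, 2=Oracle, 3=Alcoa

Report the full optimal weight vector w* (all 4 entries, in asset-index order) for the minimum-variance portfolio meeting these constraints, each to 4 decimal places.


0.1358  0.0602  0.3497  0.4543

g=Σ⁻¹μ = [1.4578  1.3594  2.3976  3.0865]
h=Σ⁻¹𝟙 = [10.1276  11.1384  13.4267  17.1809]
a=μᵀg=1.361261  b=𝟙ᵀg=8.301377  c=𝟙ᵀh=51.873566  D=ac−b²=1.700587
λ₁=(c·0.172−b)/D = (51.873566·0.172−8.301377)/1.700587 = 0.365096
λ₂=(a−b·0.172)/D = (1.361261−8.301377·0.172)/1.700587 = -0.039149
w* = 0.365096·g + -0.039149·h:
  w_0 = 0.365096·1.4578 + -0.039149·10.1276 = 0.1358  (Honeywell)
  w_1 = 0.365096·1.3594 + -0.039149·11.1384 = 0.0602  (Pfizer)
  w_2 = 0.365096·2.3976 + -0.039149·13.4267 = 0.3497  (Oracle)
  w_3 = 0.365096·3.0865 + -0.039149·17.1809 = 0.4543  (Alcoa)
Σw_i=1.0000  μᵀw=0.1720
σ²=wᵀΣw=λ₁·μ_p+λ₂ = 0.365096·0.172 + -0.039149 = 0.023647 ≈ 0.0236


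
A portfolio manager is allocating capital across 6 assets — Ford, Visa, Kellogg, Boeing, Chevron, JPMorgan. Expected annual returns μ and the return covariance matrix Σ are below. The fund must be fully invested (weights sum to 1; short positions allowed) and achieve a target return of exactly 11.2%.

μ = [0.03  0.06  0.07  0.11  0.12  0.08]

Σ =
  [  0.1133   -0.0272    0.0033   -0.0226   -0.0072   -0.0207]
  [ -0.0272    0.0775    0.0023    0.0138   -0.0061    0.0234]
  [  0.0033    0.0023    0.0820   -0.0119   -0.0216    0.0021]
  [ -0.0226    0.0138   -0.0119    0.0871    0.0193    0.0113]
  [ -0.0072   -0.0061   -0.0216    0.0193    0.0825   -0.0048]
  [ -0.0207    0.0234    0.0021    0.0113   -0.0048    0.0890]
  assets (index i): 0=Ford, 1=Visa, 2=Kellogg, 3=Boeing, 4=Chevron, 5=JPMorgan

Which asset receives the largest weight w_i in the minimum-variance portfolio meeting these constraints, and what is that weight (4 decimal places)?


Chevron (0.4884)

x=Σ⁻¹μ = [0.8778  0.7362  1.3920  1.0684  1.7487  0.8353]
y=Σ⁻¹𝟙 = [16.9986  14.6435  16.9218  10.7031  17.2255  10.5103]
a=μᵀx=0.562131  b=𝟙ᵀx=6.658323  c=𝟙ᵀy=87.002832  D=ac−b²=4.573727
λ₁=(c·0.112−b)/D = (87.002832·0.112−6.658323)/4.573727 = 0.674722
λ₂=(a−b·0.112)/D = (0.562131−6.658323·0.112)/4.573727 = -0.040143
w* = 0.674722·x + -0.040143·y:
  w_0 = 0.674722·0.8778 + -0.040143·16.9986 = -0.0901  (Ford)
  w_1 = 0.674722·0.7362 + -0.040143·14.6435 = -0.0911  (Visa)
  w_2 = 0.674722·1.3920 + -0.040143·16.9218 = 0.2599  (Kellogg)
  w_3 = 0.674722·1.0684 + -0.040143·10.7031 = 0.2912  (Boeing)
  w_4 = 0.674722·1.7487 + -0.040143·17.2255 = 0.4884  (Chevron)
  w_5 = 0.674722·0.8353 + -0.040143·10.5103 = 0.1417  (JPMorgan)
Σw_i=1.0000  μᵀw=0.1120
σ²=wᵀΣw=λ₁·μ_p+λ₂ = 0.674722·0.112 + -0.040143 = 0.035426 ≈ 0.0354


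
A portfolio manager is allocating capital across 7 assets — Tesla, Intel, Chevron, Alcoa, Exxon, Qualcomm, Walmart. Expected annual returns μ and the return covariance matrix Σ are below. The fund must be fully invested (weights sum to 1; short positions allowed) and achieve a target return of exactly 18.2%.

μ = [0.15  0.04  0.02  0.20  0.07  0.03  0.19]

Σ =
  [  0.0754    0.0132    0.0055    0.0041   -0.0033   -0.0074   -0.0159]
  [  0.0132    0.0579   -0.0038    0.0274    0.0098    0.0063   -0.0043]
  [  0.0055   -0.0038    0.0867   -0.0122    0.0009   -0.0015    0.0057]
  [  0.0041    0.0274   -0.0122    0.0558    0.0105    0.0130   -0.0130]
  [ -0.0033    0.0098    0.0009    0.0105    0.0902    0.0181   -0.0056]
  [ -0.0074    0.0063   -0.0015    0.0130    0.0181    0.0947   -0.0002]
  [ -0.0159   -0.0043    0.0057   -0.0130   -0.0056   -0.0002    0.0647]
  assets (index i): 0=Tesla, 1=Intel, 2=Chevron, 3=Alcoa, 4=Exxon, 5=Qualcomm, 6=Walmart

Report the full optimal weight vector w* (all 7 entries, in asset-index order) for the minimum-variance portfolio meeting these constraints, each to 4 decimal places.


x=Σ⁻¹μ = [3.0852  -2.4125  0.3984  5.6138  0.8241  -0.1936  4.6981]
y=Σ⁻¹𝟙 = [16.5979  4.6858  11.8659  19.0499  8.8002  7.4852  23.4134]
a=μᵀx=2.441532  b=𝟙ᵀx=12.013548  c=𝟙ᵀy=91.898504  D=ac−b²=80.047824
λ₁=(c·0.182−b)/D = (91.898504·0.182−12.013548)/80.047824 = 0.058865
λ₂=(a−b·0.182)/D = (2.441532−12.013548·0.182)/80.047824 = 0.003186
w* = 0.058865·x + 0.003186·y:
  w_0 = 0.058865·3.0852 + 0.003186·16.5979 = 0.2345  (Tesla)
  w_1 = 0.058865·-2.4125 + 0.003186·4.6858 = -0.1271  (Intel)
  w_2 = 0.058865·0.3984 + 0.003186·11.8659 = 0.0613  (Chevron)
  w_3 = 0.058865·5.6138 + 0.003186·19.0499 = 0.3912  (Alcoa)
  w_4 = 0.058865·0.8241 + 0.003186·8.8002 = 0.0766  (Exxon)
  w_5 = 0.058865·-0.1936 + 0.003186·7.4852 = 0.0125  (Qualcomm)
  w_6 = 0.058865·4.6981 + 0.003186·23.4134 = 0.3512  (Walmart)
Σw_i=1.0000  μᵀw=0.1820
σ²=wᵀΣw=λ₁·μ_p+λ₂ = 0.058865·0.182 + 0.003186 = 0.013900 ≈ 0.0139

0.2345  -0.1271  0.0613  0.3912  0.0766  0.0125  0.3512


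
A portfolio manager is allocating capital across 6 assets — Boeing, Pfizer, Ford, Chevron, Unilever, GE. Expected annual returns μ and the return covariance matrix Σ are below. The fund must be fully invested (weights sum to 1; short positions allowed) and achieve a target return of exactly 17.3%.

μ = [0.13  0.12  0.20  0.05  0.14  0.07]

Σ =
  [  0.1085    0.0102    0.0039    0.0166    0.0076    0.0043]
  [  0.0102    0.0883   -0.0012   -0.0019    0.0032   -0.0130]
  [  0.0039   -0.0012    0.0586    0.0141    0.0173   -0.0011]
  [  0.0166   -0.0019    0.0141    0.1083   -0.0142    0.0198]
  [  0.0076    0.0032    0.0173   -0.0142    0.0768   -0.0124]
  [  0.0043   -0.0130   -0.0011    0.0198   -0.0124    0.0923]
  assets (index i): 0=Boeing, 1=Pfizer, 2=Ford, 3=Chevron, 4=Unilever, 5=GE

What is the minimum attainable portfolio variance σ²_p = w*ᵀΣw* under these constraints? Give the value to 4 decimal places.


0.0284

p=Σ⁻¹μ = [0.8432  1.4267  3.0931  -0.1019  1.1473  1.1329]
q=Σ⁻¹𝟙 = [5.2529  12.4485  11.9723  6.3917  12.5336  12.7982]
a=μᵀp=1.134277  b=𝟙ᵀp=7.541318  c=𝟙ᵀq=61.397169  D=ac−b²=12.769921
λ₁=(c·0.173−b)/D = (61.397169·0.173−7.541318)/12.769921 = 0.241222
λ₂=(a−b·0.173)/D = (1.134277−7.541318·0.173)/12.769921 = -0.013342
w* = 0.241222·p + -0.013342·q:
  w_0 = 0.241222·0.8432 + -0.013342·5.2529 = 0.1333  (Boeing)
  w_1 = 0.241222·1.4267 + -0.013342·12.4485 = 0.1781  (Pfizer)
  w_2 = 0.241222·3.0931 + -0.013342·11.9723 = 0.5864  (Ford)
  w_3 = 0.241222·-0.1019 + -0.013342·6.3917 = -0.1099  (Chevron)
  w_4 = 0.241222·1.1473 + -0.013342·12.5336 = 0.1095  (Unilever)
  w_5 = 0.241222·1.1329 + -0.013342·12.7982 = 0.1025  (GE)
Σw_i=1.0000  μᵀw=0.1730
σ²=wᵀΣw=λ₁·μ_p+λ₂ = 0.241222·0.173 + -0.013342 = 0.028390 ≈ 0.0284


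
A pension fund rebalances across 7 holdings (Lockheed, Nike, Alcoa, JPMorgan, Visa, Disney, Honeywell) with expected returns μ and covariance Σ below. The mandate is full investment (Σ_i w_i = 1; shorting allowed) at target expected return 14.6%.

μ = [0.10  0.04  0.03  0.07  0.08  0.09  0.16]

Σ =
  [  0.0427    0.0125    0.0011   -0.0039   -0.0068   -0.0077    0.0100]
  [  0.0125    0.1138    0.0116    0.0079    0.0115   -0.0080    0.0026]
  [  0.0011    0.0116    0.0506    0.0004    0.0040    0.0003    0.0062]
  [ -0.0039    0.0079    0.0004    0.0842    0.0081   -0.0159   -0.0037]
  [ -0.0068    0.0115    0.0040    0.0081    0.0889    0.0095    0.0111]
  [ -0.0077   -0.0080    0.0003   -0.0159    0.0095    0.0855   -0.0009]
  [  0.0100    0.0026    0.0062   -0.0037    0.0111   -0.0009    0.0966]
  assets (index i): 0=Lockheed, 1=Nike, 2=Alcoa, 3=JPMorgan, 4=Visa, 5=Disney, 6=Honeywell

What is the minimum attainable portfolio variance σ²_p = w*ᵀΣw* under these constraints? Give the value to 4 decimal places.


x=Σ⁻¹μ = [2.4987  -0.0342  0.3100  1.2191  0.6459  1.4427  1.3646]
y=Σ⁻¹𝟙 = [26.1779  3.3186  16.8026  15.2686  8.1486  16.3051  6.2747]
a=μᵀx=0.742986  b=𝟙ᵀx=7.446711  c=𝟙ᵀy=92.296121  D=ac−b²=13.121209
λ₁=(c·0.146−b)/D = (92.296121·0.146−7.446711)/13.121209 = 0.459449
λ₂=(a−b·0.146)/D = (0.742986−7.446711·0.146)/13.121209 = -0.026235
w* = 0.459449·x + -0.026235·y:
  w_0 = 0.459449·2.4987 + -0.026235·26.1779 = 0.4613  (Lockheed)
  w_1 = 0.459449·-0.0342 + -0.026235·3.3186 = -0.1028  (Nike)
  w_2 = 0.459449·0.3100 + -0.026235·16.8026 = -0.2984  (Alcoa)
  w_3 = 0.459449·1.2191 + -0.026235·15.2686 = 0.1595  (JPMorgan)
  w_4 = 0.459449·0.6459 + -0.026235·8.1486 = 0.0830  (Visa)
  w_5 = 0.459449·1.4427 + -0.026235·16.3051 = 0.2351  (Disney)
  w_6 = 0.459449·1.3646 + -0.026235·6.2747 = 0.4623  (Honeywell)
Σw_i=1.0000  μᵀw=0.1460
σ²=wᵀΣw=λ₁·μ_p+λ₂ = 0.459449·0.146 + -0.026235 = 0.040845 ≈ 0.0408

0.0408
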